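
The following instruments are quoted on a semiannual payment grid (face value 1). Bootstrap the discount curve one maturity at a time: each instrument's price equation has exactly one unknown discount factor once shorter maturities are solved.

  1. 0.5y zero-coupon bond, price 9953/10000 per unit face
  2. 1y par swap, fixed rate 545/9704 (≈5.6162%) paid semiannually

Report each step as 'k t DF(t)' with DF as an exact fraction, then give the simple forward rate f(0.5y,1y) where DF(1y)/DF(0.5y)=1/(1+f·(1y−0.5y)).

1 1/2 9953/10000
2 1 1891/2000
f(0.5y,1y) = ((9953/10000)/(1891/2000) − 1)/(1/2) = 996/9455 ≈ 10.5341%

step 1 [0.5y] zero: DF = P = 9953/10000 ≈ 0.995300
step 2 [1y] swap r/2=545/19408: DF=(1 − 545/19408·(0.995300))/(1+545/19408) = 1891/2000 ≈ 0.945500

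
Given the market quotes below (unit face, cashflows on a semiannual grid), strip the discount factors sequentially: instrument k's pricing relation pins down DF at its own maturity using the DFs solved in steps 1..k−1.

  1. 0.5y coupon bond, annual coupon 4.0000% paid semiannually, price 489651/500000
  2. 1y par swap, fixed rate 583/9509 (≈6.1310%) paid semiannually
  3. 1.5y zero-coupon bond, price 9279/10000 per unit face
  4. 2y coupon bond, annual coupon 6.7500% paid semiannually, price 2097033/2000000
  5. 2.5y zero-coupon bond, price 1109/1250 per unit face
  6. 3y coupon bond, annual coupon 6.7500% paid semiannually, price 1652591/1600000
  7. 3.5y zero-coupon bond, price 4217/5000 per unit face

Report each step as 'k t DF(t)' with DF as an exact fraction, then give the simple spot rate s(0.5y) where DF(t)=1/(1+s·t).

step 1 [0.5y] bond c/2=1/50: DF=(489651/500000 − 1/50·(0))/(1+1/50) = 9601/10000 ≈ 0.960100
step 2 [1y] swap r/2=583/19018: DF=(1 − 583/19018·(0.960100))/(1+583/19018) = 9417/10000 ≈ 0.941700
step 3 [1.5y] zero: DF = P = 9279/10000 ≈ 0.927900
step 4 [2y] bond c/2=27/800: DF=(2097033/2000000 − 27/800·(0.960100+0.941700+0.927900))/(1+27/800) = 9219/10000 ≈ 0.921900
step 5 [2.5y] zero: DF = P = 1109/1250 ≈ 0.887200
step 6 [3y] bond c/2=27/800: DF=(1652591/1600000 − 27/800·(0.960100+0.941700+0.927900+0.921900+0.887200))/(1+27/800) = 8477/10000 ≈ 0.847700
step 7 [3.5y] zero: DF = P = 4217/5000 ≈ 0.843400

1 1/2 9601/10000
2 1 9417/10000
3 3/2 9279/10000
4 2 9219/10000
5 5/2 1109/1250
6 3 8477/10000
7 7/2 4217/5000
s(0.5y) = (1/(9601/10000) − 1)/(1/2) = 798/9601 ≈ 8.3116%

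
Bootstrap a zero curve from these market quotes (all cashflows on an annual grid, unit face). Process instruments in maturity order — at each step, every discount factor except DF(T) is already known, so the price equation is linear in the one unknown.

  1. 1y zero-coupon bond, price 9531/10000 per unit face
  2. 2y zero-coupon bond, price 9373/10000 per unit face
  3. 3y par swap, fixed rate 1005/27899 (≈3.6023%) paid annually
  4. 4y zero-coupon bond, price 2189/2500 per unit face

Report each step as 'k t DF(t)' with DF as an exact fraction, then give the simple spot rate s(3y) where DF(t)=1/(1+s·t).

1 1 9531/10000
2 2 9373/10000
3 3 1799/2000
4 4 2189/2500
s(3y) = (1/(1799/2000) − 1)/(3) = 67/1799 ≈ 3.7243%

step 1 [1y] zero: DF = P = 9531/10000 ≈ 0.953100
step 2 [2y] zero: DF = P = 9373/10000 ≈ 0.937300
step 3 [3y] swap r/1=1005/27899: DF=(1 − 1005/27899·(0.953100+0.937300))/(1+1005/27899) = 1799/2000 ≈ 0.899500
step 4 [4y] zero: DF = P = 2189/2500 ≈ 0.875600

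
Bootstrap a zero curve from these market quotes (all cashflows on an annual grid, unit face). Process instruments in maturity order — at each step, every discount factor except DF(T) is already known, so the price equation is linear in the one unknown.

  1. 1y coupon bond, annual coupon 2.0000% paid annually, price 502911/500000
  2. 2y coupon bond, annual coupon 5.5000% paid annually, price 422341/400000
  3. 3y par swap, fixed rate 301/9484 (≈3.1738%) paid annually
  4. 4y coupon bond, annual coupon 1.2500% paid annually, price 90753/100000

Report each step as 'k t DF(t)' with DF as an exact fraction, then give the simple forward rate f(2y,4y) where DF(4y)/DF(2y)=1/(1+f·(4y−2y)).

1 1 9861/10000
2 2 4747/5000
3 3 9097/10000
4 4 2153/2500
f(2y,4y) = ((4747/5000)/(2153/2500) − 1)/(2) = 441/8612 ≈ 5.1208%

step 1 [1y] bond c/1=1/50: DF=(502911/500000 − 1/50·(0))/(1+1/50) = 9861/10000 ≈ 0.986100
step 2 [2y] bond c/1=11/200: DF=(422341/400000 − 11/200·(0.986100))/(1+11/200) = 4747/5000 ≈ 0.949400
step 3 [3y] swap r/1=301/9484: DF=(1 − 301/9484·(0.986100+0.949400))/(1+301/9484) = 9097/10000 ≈ 0.909700
step 4 [4y] bond c/1=1/80: DF=(90753/100000 − 1/80·(0.986100+0.949400+0.909700))/(1+1/80) = 2153/2500 ≈ 0.861200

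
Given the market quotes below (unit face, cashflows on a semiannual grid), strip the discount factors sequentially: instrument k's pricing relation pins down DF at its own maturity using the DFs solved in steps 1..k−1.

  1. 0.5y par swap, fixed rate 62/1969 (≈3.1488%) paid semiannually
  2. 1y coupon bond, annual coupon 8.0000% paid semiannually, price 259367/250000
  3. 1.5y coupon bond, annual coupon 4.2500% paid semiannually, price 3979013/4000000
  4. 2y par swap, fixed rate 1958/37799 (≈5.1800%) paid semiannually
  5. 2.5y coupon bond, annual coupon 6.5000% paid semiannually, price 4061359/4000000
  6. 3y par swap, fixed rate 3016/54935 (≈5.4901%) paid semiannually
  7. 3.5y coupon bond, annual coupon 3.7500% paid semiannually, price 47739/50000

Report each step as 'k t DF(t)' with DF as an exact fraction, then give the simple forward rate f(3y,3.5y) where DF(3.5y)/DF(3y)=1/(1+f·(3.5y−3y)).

step 1 [0.5y] swap r/2=31/1969: DF=(1 − 31/1969·(0))/(1+31/1969) = 1969/2000 ≈ 0.984500
step 2 [1y] bond c/2=1/25: DF=(259367/250000 − 1/25·(0.984500))/(1+1/25) = 9597/10000 ≈ 0.959700
step 3 [1.5y] bond c/2=17/800: DF=(3979013/4000000 − 17/800·(0.984500+0.959700))/(1+17/800) = 1167/1250 ≈ 0.933600
step 4 [2y] swap r/2=979/37799: DF=(1 − 979/37799·(0.984500+0.959700+0.933600))/(1+979/37799) = 9021/10000 ≈ 0.902100
step 5 [2.5y] bond c/2=13/400: DF=(4061359/4000000 − 13/400·(0.984500+0.959700+0.933600+0.902100))/(1+13/400) = 2161/2500 ≈ 0.864400
step 6 [3y] swap r/2=1508/54935: DF=(1 − 1508/54935·(0.984500+0.959700+0.933600+0.902100+0.864400))/(1+1508/54935) = 2123/2500 ≈ 0.849200
step 7 [3.5y] bond c/2=3/160: DF=(47739/50000 − 3/160·(0.984500+0.959700+0.933600+0.902100+0.864400+0.849200))/(1+3/160) = 8361/10000 ≈ 0.836100

1 1/2 1969/2000
2 1 9597/10000
3 3/2 1167/1250
4 2 9021/10000
5 5/2 2161/2500
6 3 2123/2500
7 7/2 8361/10000
f(3y,3.5y) = ((2123/2500)/(8361/10000) − 1)/(1/2) = 262/8361 ≈ 3.1336%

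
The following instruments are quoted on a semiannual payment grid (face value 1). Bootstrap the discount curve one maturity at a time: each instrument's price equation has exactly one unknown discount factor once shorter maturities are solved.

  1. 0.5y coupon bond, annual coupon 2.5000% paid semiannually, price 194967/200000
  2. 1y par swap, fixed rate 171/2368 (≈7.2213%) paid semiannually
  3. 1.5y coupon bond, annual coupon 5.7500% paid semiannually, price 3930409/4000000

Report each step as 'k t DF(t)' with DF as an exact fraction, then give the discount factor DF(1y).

1 1/2 2407/2500
2 1 2329/2500
3 3/2 4511/5000
DF(1y) = 2329/2500 ≈ 0.931600

step 1 [0.5y] bond c/2=1/80: DF=(194967/200000 − 1/80·(0))/(1+1/80) = 2407/2500 ≈ 0.962800
step 2 [1y] swap r/2=171/4736: DF=(1 − 171/4736·(0.962800))/(1+171/4736) = 2329/2500 ≈ 0.931600
step 3 [1.5y] bond c/2=23/800: DF=(3930409/4000000 − 23/800·(0.962800+0.931600))/(1+23/800) = 4511/5000 ≈ 0.902200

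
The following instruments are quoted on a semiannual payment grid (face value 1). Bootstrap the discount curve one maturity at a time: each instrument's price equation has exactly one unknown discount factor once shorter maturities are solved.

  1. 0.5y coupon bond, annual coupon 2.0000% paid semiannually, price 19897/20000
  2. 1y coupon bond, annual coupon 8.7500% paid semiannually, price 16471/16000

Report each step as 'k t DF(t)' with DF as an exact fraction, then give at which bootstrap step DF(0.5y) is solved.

step 1 [0.5y] bond c/2=1/100: DF=(19897/20000 − 1/100·(0))/(1+1/100) = 197/200 ≈ 0.985000
step 2 [1y] bond c/2=7/160: DF=(16471/16000 − 7/160·(0.985000))/(1+7/160) = 189/200 ≈ 0.945000

1 1/2 197/200
2 1 189/200
DF(0.5y) is solved at step 1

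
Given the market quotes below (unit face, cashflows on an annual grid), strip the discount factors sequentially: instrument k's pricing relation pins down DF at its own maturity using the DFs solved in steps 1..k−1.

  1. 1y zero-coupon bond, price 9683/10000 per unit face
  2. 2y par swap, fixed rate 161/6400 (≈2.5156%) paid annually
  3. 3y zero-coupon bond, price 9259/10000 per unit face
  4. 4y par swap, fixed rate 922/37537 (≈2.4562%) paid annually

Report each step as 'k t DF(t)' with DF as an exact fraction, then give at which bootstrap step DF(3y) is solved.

1 1 9683/10000
2 2 9517/10000
3 3 9259/10000
4 4 4539/5000
DF(3y) is solved at step 3

step 1 [1y] zero: DF = P = 9683/10000 ≈ 0.968300
step 2 [2y] swap r/1=161/6400: DF=(1 − 161/6400·(0.968300))/(1+161/6400) = 9517/10000 ≈ 0.951700
step 3 [3y] zero: DF = P = 9259/10000 ≈ 0.925900
step 4 [4y] swap r/1=922/37537: DF=(1 − 922/37537·(0.968300+0.951700+0.925900))/(1+922/37537) = 4539/5000 ≈ 0.907800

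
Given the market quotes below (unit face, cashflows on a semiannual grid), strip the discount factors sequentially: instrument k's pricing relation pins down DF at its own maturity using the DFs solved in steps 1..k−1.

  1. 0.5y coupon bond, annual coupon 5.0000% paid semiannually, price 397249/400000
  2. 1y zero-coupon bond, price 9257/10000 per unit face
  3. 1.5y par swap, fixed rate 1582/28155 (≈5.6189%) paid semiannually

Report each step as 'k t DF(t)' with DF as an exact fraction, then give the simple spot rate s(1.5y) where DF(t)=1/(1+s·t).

step 1 [0.5y] bond c/2=1/40: DF=(397249/400000 − 1/40·(0))/(1+1/40) = 9689/10000 ≈ 0.968900
step 2 [1y] zero: DF = P = 9257/10000 ≈ 0.925700
step 3 [1.5y] swap r/2=791/28155: DF=(1 − 791/28155·(0.968900+0.925700))/(1+791/28155) = 9209/10000 ≈ 0.920900

1 1/2 9689/10000
2 1 9257/10000
3 3/2 9209/10000
s(1.5y) = (1/(9209/10000) − 1)/(3/2) = 1582/27627 ≈ 5.7263%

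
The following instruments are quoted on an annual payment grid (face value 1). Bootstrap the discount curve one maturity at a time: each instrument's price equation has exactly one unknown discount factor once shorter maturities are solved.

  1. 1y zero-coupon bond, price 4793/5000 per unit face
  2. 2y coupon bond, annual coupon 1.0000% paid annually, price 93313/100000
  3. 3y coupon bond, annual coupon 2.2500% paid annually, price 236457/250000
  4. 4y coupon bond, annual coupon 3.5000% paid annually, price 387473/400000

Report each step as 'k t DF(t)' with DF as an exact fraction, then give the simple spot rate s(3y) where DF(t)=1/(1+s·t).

1 1 4793/5000
2 2 1143/1250
3 3 4419/5000
4 4 8427/10000
s(3y) = (1/(4419/5000) − 1)/(3) = 581/13257 ≈ 4.3826%

step 1 [1y] zero: DF = P = 4793/5000 ≈ 0.958600
step 2 [2y] bond c/1=1/100: DF=(93313/100000 − 1/100·(0.958600))/(1+1/100) = 1143/1250 ≈ 0.914400
step 3 [3y] bond c/1=9/400: DF=(236457/250000 − 9/400·(0.958600+0.914400))/(1+9/400) = 4419/5000 ≈ 0.883800
step 4 [4y] bond c/1=7/200: DF=(387473/400000 − 7/200·(0.958600+0.914400+0.883800))/(1+7/200) = 8427/10000 ≈ 0.842700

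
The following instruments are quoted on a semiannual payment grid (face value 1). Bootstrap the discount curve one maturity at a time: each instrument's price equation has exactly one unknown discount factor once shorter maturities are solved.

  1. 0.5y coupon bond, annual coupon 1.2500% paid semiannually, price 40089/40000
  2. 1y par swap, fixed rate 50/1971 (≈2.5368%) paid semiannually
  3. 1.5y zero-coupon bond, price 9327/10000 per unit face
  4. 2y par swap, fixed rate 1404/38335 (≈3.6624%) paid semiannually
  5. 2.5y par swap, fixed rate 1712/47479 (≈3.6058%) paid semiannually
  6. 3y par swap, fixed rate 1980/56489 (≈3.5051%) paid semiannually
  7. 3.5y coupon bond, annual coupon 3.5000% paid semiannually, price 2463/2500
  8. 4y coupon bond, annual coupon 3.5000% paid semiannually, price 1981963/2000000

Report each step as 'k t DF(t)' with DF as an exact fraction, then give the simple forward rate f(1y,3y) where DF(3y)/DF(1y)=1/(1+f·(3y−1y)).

1 1/2 249/250
2 1 39/40
3 3/2 9327/10000
4 2 4649/5000
5 5/2 1143/1250
6 3 901/1000
7 7/2 8711/10000
8 4 4309/5000
f(1y,3y) = ((39/40)/(901/1000) − 1)/(2) = 37/901 ≈ 4.1065%

step 1 [0.5y] bond c/2=1/160: DF=(40089/40000 − 1/160·(0))/(1+1/160) = 249/250 ≈ 0.996000
step 2 [1y] swap r/2=25/1971: DF=(1 − 25/1971·(0.996000))/(1+25/1971) = 39/40 ≈ 0.975000
step 3 [1.5y] zero: DF = P = 9327/10000 ≈ 0.932700
step 4 [2y] swap r/2=702/38335: DF=(1 − 702/38335·(0.996000+0.975000+0.932700))/(1+702/38335) = 4649/5000 ≈ 0.929800
step 5 [2.5y] swap r/2=856/47479: DF=(1 − 856/47479·(0.996000+0.975000+0.932700+0.929800))/(1+856/47479) = 1143/1250 ≈ 0.914400
step 6 [3y] swap r/2=990/56489: DF=(1 − 990/56489·(0.996000+0.975000+0.932700+0.929800+0.914400))/(1+990/56489) = 901/1000 ≈ 0.901000
step 7 [3.5y] bond c/2=7/400: DF=(2463/2500 − 7/400·(0.996000+0.975000+0.932700+0.929800+0.914400+0.901000))/(1+7/400) = 8711/10000 ≈ 0.871100
step 8 [4y] bond c/2=7/400: DF=(1981963/2000000 − 7/400·(0.996000+0.975000+0.932700+0.929800+0.914400+0.901000+0.871100))/(1+7/400) = 4309/5000 ≈ 0.861800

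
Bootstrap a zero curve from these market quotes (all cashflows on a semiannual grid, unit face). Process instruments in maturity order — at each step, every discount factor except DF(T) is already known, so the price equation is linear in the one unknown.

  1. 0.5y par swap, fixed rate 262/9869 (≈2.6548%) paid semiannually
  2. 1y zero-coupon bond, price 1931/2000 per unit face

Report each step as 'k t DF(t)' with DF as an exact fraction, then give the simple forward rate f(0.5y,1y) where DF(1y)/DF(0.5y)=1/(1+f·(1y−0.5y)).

step 1 [0.5y] swap r/2=131/9869: DF=(1 − 131/9869·(0))/(1+131/9869) = 9869/10000 ≈ 0.986900
step 2 [1y] zero: DF = P = 1931/2000 ≈ 0.965500

1 1/2 9869/10000
2 1 1931/2000
f(0.5y,1y) = ((9869/10000)/(1931/2000) − 1)/(1/2) = 428/9655 ≈ 4.4329%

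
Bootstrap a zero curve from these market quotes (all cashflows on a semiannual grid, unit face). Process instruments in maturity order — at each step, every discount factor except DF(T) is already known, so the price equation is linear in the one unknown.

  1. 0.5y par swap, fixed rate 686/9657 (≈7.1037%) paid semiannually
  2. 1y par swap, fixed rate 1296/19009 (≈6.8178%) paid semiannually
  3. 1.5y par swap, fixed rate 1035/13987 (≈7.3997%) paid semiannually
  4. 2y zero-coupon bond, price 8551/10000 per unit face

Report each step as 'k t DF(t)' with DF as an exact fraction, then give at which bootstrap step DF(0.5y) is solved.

step 1 [0.5y] swap r/2=343/9657: DF=(1 − 343/9657·(0))/(1+343/9657) = 9657/10000 ≈ 0.965700
step 2 [1y] swap r/2=648/19009: DF=(1 − 648/19009·(0.965700))/(1+648/19009) = 1169/1250 ≈ 0.935200
step 3 [1.5y] swap r/2=1035/27974: DF=(1 − 1035/27974·(0.965700+0.935200))/(1+1035/27974) = 1793/2000 ≈ 0.896500
step 4 [2y] zero: DF = P = 8551/10000 ≈ 0.855100

1 1/2 9657/10000
2 1 1169/1250
3 3/2 1793/2000
4 2 8551/10000
DF(0.5y) is solved at step 1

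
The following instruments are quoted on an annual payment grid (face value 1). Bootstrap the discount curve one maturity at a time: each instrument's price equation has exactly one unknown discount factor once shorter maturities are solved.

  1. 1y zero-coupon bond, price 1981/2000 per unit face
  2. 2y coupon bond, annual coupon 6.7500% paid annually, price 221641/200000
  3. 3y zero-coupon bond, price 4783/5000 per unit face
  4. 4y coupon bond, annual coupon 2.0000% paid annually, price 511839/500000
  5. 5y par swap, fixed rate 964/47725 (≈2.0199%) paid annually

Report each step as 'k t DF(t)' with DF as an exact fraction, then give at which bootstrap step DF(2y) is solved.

step 1 [1y] zero: DF = P = 1981/2000 ≈ 0.990500
step 2 [2y] bond c/1=27/400: DF=(221641/200000 − 27/400·(0.990500))/(1+27/400) = 1951/2000 ≈ 0.975500
step 3 [3y] zero: DF = P = 4783/5000 ≈ 0.956600
step 4 [4y] bond c/1=1/50: DF=(511839/500000 − 1/50·(0.990500+0.975500+0.956600))/(1+1/50) = 9463/10000 ≈ 0.946300
step 5 [5y] swap r/1=964/47725: DF=(1 − 964/47725·(0.990500+0.975500+0.956600+0.946300))/(1+964/47725) = 2259/2500 ≈ 0.903600

1 1 1981/2000
2 2 1951/2000
3 3 4783/5000
4 4 9463/10000
5 5 2259/2500
DF(2y) is solved at step 2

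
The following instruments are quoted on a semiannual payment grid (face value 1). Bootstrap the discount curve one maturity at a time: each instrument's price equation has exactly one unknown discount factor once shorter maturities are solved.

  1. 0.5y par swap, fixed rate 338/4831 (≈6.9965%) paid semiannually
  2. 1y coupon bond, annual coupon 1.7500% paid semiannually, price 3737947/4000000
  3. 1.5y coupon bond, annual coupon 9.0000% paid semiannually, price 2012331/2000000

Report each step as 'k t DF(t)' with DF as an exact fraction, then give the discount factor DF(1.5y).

1 1/2 4831/5000
2 1 459/500
3 3/2 8817/10000
DF(1.5y) = 8817/10000 ≈ 0.881700

step 1 [0.5y] swap r/2=169/4831: DF=(1 − 169/4831·(0))/(1+169/4831) = 4831/5000 ≈ 0.966200
step 2 [1y] bond c/2=7/800: DF=(3737947/4000000 − 7/800·(0.966200))/(1+7/800) = 459/500 ≈ 0.918000
step 3 [1.5y] bond c/2=9/200: DF=(2012331/2000000 − 9/200·(0.966200+0.918000))/(1+9/200) = 8817/10000 ≈ 0.881700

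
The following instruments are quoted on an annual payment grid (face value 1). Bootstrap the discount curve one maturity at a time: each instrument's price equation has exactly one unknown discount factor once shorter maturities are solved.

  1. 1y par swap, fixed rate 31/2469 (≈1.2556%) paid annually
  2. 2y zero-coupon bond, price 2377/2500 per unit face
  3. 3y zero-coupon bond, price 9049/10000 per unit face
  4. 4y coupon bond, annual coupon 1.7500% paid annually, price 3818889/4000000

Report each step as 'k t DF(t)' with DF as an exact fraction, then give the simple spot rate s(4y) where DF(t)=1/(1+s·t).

1 1 2469/2500
2 2 2377/2500
3 3 9049/10000
4 4 4447/5000
s(4y) = (1/(4447/5000) − 1)/(4) = 553/17788 ≈ 3.1088%

step 1 [1y] swap r/1=31/2469: DF=(1 − 31/2469·(0))/(1+31/2469) = 2469/2500 ≈ 0.987600
step 2 [2y] zero: DF = P = 2377/2500 ≈ 0.950800
step 3 [3y] zero: DF = P = 9049/10000 ≈ 0.904900
step 4 [4y] bond c/1=7/400: DF=(3818889/4000000 − 7/400·(0.987600+0.950800+0.904900))/(1+7/400) = 4447/5000 ≈ 0.889400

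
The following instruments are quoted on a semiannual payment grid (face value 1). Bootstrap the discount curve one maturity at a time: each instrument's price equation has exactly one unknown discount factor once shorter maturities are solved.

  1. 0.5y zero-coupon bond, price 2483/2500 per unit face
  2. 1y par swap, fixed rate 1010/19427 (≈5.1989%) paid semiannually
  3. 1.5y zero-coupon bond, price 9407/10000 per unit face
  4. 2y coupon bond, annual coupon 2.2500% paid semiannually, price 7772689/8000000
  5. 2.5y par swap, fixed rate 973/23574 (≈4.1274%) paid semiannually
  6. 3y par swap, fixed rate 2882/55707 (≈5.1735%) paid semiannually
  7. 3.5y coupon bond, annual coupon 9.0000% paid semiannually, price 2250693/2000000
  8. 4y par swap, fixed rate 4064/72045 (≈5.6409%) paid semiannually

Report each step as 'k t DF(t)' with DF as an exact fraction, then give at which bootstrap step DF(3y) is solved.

1 1/2 2483/2500
2 1 1899/2000
3 3/2 9407/10000
4 2 9287/10000
5 5/2 9027/10000
6 3 8559/10000
7 7/2 837/1000
8 4 498/625
DF(3y) is solved at step 6

step 1 [0.5y] zero: DF = P = 2483/2500 ≈ 0.993200
step 2 [1y] swap r/2=505/19427: DF=(1 − 505/19427·(0.993200))/(1+505/19427) = 1899/2000 ≈ 0.949500
step 3 [1.5y] zero: DF = P = 9407/10000 ≈ 0.940700
step 4 [2y] bond c/2=9/800: DF=(7772689/8000000 − 9/800·(0.993200+0.949500+0.940700))/(1+9/800) = 9287/10000 ≈ 0.928700
step 5 [2.5y] swap r/2=973/47148: DF=(1 − 973/47148·(0.993200+0.949500+0.940700+0.928700))/(1+973/47148) = 9027/10000 ≈ 0.902700
step 6 [3y] swap r/2=1441/55707: DF=(1 − 1441/55707·(0.993200+0.949500+0.940700+0.928700+0.902700))/(1+1441/55707) = 8559/10000 ≈ 0.855900
step 7 [3.5y] bond c/2=9/200: DF=(2250693/2000000 − 9/200·(0.993200+0.949500+0.940700+0.928700+0.902700+0.855900))/(1+9/200) = 837/1000 ≈ 0.837000
step 8 [4y] swap r/2=2032/72045: DF=(1 − 2032/72045·(0.993200+0.949500+0.940700+0.928700+0.902700+0.855900+0.837000))/(1+2032/72045) = 498/625 ≈ 0.796800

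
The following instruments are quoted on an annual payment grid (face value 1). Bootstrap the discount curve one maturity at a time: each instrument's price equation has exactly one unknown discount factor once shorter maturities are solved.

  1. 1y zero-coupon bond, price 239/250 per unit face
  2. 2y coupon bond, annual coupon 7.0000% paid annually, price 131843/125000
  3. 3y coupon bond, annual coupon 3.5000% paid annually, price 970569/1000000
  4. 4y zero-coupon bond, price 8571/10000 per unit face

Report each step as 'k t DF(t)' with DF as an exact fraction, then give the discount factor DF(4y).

step 1 [1y] zero: DF = P = 239/250 ≈ 0.956000
step 2 [2y] bond c/1=7/100: DF=(131843/125000 − 7/100·(0.956000))/(1+7/100) = 577/625 ≈ 0.923200
step 3 [3y] bond c/1=7/200: DF=(970569/1000000 − 7/200·(0.956000+0.923200))/(1+7/200) = 4371/5000 ≈ 0.874200
step 4 [4y] zero: DF = P = 8571/10000 ≈ 0.857100

1 1 239/250
2 2 577/625
3 3 4371/5000
4 4 8571/10000
DF(4y) = 8571/10000 ≈ 0.857100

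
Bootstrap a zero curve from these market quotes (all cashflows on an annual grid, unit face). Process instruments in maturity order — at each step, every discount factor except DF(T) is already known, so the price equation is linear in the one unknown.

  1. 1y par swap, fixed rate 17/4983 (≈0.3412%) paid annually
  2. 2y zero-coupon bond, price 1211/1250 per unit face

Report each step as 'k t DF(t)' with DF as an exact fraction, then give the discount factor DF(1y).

1 1 4983/5000
2 2 1211/1250
DF(1y) = 4983/5000 ≈ 0.996600

step 1 [1y] swap r/1=17/4983: DF=(1 − 17/4983·(0))/(1+17/4983) = 4983/5000 ≈ 0.996600
step 2 [2y] zero: DF = P = 1211/1250 ≈ 0.968800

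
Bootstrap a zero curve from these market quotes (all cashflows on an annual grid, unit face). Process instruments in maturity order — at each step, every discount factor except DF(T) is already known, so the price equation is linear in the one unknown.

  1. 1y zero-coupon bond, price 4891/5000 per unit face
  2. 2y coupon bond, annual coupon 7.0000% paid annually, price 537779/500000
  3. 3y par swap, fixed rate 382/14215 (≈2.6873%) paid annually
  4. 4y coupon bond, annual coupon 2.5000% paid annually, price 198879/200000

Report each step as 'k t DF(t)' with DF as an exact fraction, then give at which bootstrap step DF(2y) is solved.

step 1 [1y] zero: DF = P = 4891/5000 ≈ 0.978200
step 2 [2y] bond c/1=7/100: DF=(537779/500000 − 7/100·(0.978200))/(1+7/100) = 2353/2500 ≈ 0.941200
step 3 [3y] swap r/1=382/14215: DF=(1 − 382/14215·(0.978200+0.941200))/(1+382/14215) = 2309/2500 ≈ 0.923600
step 4 [4y] bond c/1=1/40: DF=(198879/200000 − 1/40·(0.978200+0.941200+0.923600))/(1+1/40) = 563/625 ≈ 0.900800

1 1 4891/5000
2 2 2353/2500
3 3 2309/2500
4 4 563/625
DF(2y) is solved at step 2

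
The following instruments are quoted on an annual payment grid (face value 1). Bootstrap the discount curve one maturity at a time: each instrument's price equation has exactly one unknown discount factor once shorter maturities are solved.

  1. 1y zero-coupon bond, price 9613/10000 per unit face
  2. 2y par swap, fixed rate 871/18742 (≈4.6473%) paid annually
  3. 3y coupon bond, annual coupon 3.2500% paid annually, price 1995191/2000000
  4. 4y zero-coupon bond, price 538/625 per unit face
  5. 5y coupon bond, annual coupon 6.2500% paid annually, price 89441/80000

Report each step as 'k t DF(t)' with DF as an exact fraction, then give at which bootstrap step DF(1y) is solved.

1 1 9613/10000
2 2 9129/10000
3 3 567/625
4 4 538/625
5 5 419/500
DF(1y) is solved at step 1

step 1 [1y] zero: DF = P = 9613/10000 ≈ 0.961300
step 2 [2y] swap r/1=871/18742: DF=(1 − 871/18742·(0.961300))/(1+871/18742) = 9129/10000 ≈ 0.912900
step 3 [3y] bond c/1=13/400: DF=(1995191/2000000 − 13/400·(0.961300+0.912900))/(1+13/400) = 567/625 ≈ 0.907200
step 4 [4y] zero: DF = P = 538/625 ≈ 0.860800
step 5 [5y] bond c/1=1/16: DF=(89441/80000 − 1/16·(0.961300+0.912900+0.907200+0.860800))/(1+1/16) = 419/500 ≈ 0.838000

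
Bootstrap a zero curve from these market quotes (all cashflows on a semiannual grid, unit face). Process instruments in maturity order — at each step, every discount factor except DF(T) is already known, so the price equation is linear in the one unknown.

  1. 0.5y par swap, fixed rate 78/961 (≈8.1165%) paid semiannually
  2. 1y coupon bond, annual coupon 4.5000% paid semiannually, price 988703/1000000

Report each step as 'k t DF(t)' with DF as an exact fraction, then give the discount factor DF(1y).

step 1 [0.5y] swap r/2=39/961: DF=(1 − 39/961·(0))/(1+39/961) = 961/1000 ≈ 0.961000
step 2 [1y] bond c/2=9/400: DF=(988703/1000000 − 9/400·(0.961000))/(1+9/400) = 4729/5000 ≈ 0.945800

1 1/2 961/1000
2 1 4729/5000
DF(1y) = 4729/5000 ≈ 0.945800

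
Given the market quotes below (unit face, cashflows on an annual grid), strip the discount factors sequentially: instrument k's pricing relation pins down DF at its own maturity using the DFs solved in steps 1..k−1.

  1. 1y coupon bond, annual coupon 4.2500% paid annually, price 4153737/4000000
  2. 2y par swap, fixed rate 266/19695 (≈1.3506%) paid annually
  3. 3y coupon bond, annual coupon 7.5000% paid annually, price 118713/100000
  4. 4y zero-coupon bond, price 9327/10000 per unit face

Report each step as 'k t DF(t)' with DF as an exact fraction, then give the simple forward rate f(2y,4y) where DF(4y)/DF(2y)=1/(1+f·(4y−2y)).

1 1 9961/10000
2 2 4867/5000
3 3 9669/10000
4 4 9327/10000
f(2y,4y) = ((4867/5000)/(9327/10000) − 1)/(2) = 407/18654 ≈ 2.1818%

step 1 [1y] bond c/1=17/400: DF=(4153737/4000000 − 17/400·(0))/(1+17/400) = 9961/10000 ≈ 0.996100
step 2 [2y] swap r/1=266/19695: DF=(1 − 266/19695·(0.996100))/(1+266/19695) = 4867/5000 ≈ 0.973400
step 3 [3y] bond c/1=3/40: DF=(118713/100000 − 3/40·(0.996100+0.973400))/(1+3/40) = 9669/10000 ≈ 0.966900
step 4 [4y] zero: DF = P = 9327/10000 ≈ 0.932700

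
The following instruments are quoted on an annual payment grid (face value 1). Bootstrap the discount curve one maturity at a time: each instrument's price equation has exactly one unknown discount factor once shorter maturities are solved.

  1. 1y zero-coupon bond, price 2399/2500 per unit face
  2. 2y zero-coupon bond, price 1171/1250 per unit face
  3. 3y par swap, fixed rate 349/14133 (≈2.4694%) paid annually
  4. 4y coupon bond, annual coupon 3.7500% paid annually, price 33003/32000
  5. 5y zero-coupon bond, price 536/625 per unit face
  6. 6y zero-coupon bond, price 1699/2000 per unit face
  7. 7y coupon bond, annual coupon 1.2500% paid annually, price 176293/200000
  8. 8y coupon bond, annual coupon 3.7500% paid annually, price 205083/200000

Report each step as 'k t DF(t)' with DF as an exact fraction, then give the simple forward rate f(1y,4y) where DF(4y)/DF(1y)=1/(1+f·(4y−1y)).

step 1 [1y] zero: DF = P = 2399/2500 ≈ 0.959600
step 2 [2y] zero: DF = P = 1171/1250 ≈ 0.936800
step 3 [3y] swap r/1=349/14133: DF=(1 − 349/14133·(0.959600+0.936800))/(1+349/14133) = 4651/5000 ≈ 0.930200
step 4 [4y] bond c/1=3/80: DF=(33003/32000 − 3/80·(0.959600+0.936800+0.930200))/(1+3/80) = 8919/10000 ≈ 0.891900
step 5 [5y] zero: DF = P = 536/625 ≈ 0.857600
step 6 [6y] zero: DF = P = 1699/2000 ≈ 0.849500
step 7 [7y] bond c/1=1/80: DF=(176293/200000 − 1/80·(0.959600+0.936800+0.930200+0.891900+0.857600+0.849500))/(1+1/80) = 2009/2500 ≈ 0.803600
step 8 [8y] bond c/1=3/80: DF=(205083/200000 − 3/80·(0.959600+0.936800+0.930200+0.891900+0.857600+0.849500+0.803600))/(1+3/80) = 477/625 ≈ 0.763200

1 1 2399/2500
2 2 1171/1250
3 3 4651/5000
4 4 8919/10000
5 5 536/625
6 6 1699/2000
7 7 2009/2500
8 8 477/625
f(1y,4y) = ((2399/2500)/(8919/10000) − 1)/(3) = 677/26757 ≈ 2.5302%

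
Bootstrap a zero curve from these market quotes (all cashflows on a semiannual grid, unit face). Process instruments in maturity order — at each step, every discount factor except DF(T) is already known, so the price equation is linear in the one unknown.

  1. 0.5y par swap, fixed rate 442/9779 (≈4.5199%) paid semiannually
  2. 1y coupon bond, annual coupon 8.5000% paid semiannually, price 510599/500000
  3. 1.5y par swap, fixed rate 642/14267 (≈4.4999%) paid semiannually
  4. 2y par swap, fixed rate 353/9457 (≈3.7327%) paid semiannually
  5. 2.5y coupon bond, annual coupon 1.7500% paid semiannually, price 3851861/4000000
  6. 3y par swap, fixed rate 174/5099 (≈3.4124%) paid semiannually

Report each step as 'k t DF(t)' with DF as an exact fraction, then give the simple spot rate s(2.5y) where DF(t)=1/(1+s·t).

1 1/2 9779/10000
2 1 9397/10000
3 3/2 4679/5000
4 2 4647/5000
5 5/2 4609/5000
6 3 9043/10000
s(2.5y) = (1/(4609/5000) − 1)/(5/2) = 782/23045 ≈ 3.3934%

step 1 [0.5y] swap r/2=221/9779: DF=(1 − 221/9779·(0))/(1+221/9779) = 9779/10000 ≈ 0.977900
step 2 [1y] bond c/2=17/400: DF=(510599/500000 − 17/400·(0.977900))/(1+17/400) = 9397/10000 ≈ 0.939700
step 3 [1.5y] swap r/2=321/14267: DF=(1 − 321/14267·(0.977900+0.939700))/(1+321/14267) = 4679/5000 ≈ 0.935800
step 4 [2y] swap r/2=353/18914: DF=(1 − 353/18914·(0.977900+0.939700+0.935800))/(1+353/18914) = 4647/5000 ≈ 0.929400
step 5 [2.5y] bond c/2=7/800: DF=(3851861/4000000 − 7/800·(0.977900+0.939700+0.935800+0.929400))/(1+7/800) = 4609/5000 ≈ 0.921800
step 6 [3y] swap r/2=87/5099: DF=(1 − 87/5099·(0.977900+0.939700+0.935800+0.929400+0.921800))/(1+87/5099) = 9043/10000 ≈ 0.904300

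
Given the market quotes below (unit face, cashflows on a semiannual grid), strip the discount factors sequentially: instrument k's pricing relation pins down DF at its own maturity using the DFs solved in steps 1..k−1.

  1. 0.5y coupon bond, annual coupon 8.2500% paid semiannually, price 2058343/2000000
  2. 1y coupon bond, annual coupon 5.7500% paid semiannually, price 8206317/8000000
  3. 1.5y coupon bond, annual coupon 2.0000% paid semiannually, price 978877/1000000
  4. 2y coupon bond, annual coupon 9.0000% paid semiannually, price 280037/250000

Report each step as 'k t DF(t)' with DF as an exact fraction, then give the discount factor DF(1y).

step 1 [0.5y] bond c/2=33/800: DF=(2058343/2000000 − 33/800·(0))/(1+33/800) = 2471/2500 ≈ 0.988400
step 2 [1y] bond c/2=23/800: DF=(8206317/8000000 − 23/800·(0.988400))/(1+23/800) = 1939/2000 ≈ 0.969500
step 3 [1.5y] bond c/2=1/100: DF=(978877/1000000 − 1/100·(0.988400+0.969500))/(1+1/100) = 4749/5000 ≈ 0.949800
step 4 [2y] bond c/2=9/200: DF=(280037/250000 − 9/200·(0.988400+0.969500+0.949800))/(1+9/200) = 9467/10000 ≈ 0.946700

1 1/2 2471/2500
2 1 1939/2000
3 3/2 4749/5000
4 2 9467/10000
DF(1y) = 1939/2000 ≈ 0.969500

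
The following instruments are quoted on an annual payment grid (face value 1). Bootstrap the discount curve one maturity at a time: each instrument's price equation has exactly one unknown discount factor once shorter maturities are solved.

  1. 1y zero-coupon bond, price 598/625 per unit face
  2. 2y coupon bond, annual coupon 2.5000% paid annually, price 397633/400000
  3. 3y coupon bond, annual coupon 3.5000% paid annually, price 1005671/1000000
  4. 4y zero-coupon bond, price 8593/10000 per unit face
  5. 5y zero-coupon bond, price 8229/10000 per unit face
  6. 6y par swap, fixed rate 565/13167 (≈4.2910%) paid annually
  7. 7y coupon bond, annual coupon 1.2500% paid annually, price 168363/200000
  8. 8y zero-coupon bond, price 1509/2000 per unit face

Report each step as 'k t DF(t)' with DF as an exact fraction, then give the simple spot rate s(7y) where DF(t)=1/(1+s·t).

1 1 598/625
2 2 1893/2000
3 3 9073/10000
4 4 8593/10000
5 5 8229/10000
6 6 387/500
7 7 479/625
8 8 1509/2000
s(7y) = (1/(479/625) − 1)/(7) = 146/3353 ≈ 4.3543%

step 1 [1y] zero: DF = P = 598/625 ≈ 0.956800
step 2 [2y] bond c/1=1/40: DF=(397633/400000 − 1/40·(0.956800))/(1+1/40) = 1893/2000 ≈ 0.946500
step 3 [3y] bond c/1=7/200: DF=(1005671/1000000 − 7/200·(0.956800+0.946500))/(1+7/200) = 9073/10000 ≈ 0.907300
step 4 [4y] zero: DF = P = 8593/10000 ≈ 0.859300
step 5 [5y] zero: DF = P = 8229/10000 ≈ 0.822900
step 6 [6y] swap r/1=565/13167: DF=(1 − 565/13167·(0.956800+0.946500+0.907300+0.859300+0.822900))/(1+565/13167) = 387/500 ≈ 0.774000
step 7 [7y] bond c/1=1/80: DF=(168363/200000 − 1/80·(0.956800+0.946500+0.907300+0.859300+0.822900+0.774000))/(1+1/80) = 479/625 ≈ 0.766400
step 8 [8y] zero: DF = P = 1509/2000 ≈ 0.754500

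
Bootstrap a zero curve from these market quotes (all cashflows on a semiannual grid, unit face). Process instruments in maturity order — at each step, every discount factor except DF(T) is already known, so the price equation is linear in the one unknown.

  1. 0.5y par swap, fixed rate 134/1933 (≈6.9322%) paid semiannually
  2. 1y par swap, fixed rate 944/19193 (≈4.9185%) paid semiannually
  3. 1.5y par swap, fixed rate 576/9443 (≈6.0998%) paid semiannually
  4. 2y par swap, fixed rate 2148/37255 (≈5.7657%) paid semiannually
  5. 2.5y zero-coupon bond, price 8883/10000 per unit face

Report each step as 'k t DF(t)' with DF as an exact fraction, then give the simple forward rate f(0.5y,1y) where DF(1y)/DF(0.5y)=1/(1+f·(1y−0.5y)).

1 1/2 1933/2000
2 1 1191/1250
3 3/2 571/625
4 2 4463/5000
5 5/2 8883/10000
f(0.5y,1y) = ((1933/2000)/(1191/1250) − 1)/(1/2) = 137/4764 ≈ 2.8757%

step 1 [0.5y] swap r/2=67/1933: DF=(1 − 67/1933·(0))/(1+67/1933) = 1933/2000 ≈ 0.966500
step 2 [1y] swap r/2=472/19193: DF=(1 − 472/19193·(0.966500))/(1+472/19193) = 1191/1250 ≈ 0.952800
step 3 [1.5y] swap r/2=288/9443: DF=(1 − 288/9443·(0.966500+0.952800))/(1+288/9443) = 571/625 ≈ 0.913600
step 4 [2y] swap r/2=1074/37255: DF=(1 − 1074/37255·(0.966500+0.952800+0.913600))/(1+1074/37255) = 4463/5000 ≈ 0.892600
step 5 [2.5y] zero: DF = P = 8883/10000 ≈ 0.888300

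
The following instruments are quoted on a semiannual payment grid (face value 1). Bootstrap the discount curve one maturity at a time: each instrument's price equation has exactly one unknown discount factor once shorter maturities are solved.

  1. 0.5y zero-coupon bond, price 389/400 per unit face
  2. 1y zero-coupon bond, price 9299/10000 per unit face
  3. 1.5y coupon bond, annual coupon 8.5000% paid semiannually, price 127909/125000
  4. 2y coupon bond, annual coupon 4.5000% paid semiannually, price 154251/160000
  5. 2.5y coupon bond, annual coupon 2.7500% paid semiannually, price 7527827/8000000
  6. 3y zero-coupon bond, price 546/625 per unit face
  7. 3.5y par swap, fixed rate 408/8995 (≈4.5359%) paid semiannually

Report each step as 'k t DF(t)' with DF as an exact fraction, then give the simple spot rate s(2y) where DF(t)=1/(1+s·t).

step 1 [0.5y] zero: DF = P = 389/400 ≈ 0.972500
step 2 [1y] zero: DF = P = 9299/10000 ≈ 0.929900
step 3 [1.5y] bond c/2=17/400: DF=(127909/125000 − 17/400·(0.972500+0.929900))/(1+17/400) = 113/125 ≈ 0.904000
step 4 [2y] bond c/2=9/400: DF=(154251/160000 − 9/400·(0.972500+0.929900+0.904000))/(1+9/400) = 8811/10000 ≈ 0.881100
step 5 [2.5y] bond c/2=11/800: DF=(7527827/8000000 − 11/800·(0.972500+0.929900+0.904000+0.881100))/(1+11/800) = 4391/5000 ≈ 0.878200
step 6 [3y] zero: DF = P = 546/625 ≈ 0.873600
step 7 [3.5y] swap r/2=204/8995: DF=(1 − 204/8995·(0.972500+0.929900+0.904000+0.881100+0.878200+0.873600))/(1+204/8995) = 2143/2500 ≈ 0.857200

1 1/2 389/400
2 1 9299/10000
3 3/2 113/125
4 2 8811/10000
5 5/2 4391/5000
6 3 546/625
7 7/2 2143/2500
s(2y) = (1/(8811/10000) − 1)/(2) = 1189/17622 ≈ 6.7472%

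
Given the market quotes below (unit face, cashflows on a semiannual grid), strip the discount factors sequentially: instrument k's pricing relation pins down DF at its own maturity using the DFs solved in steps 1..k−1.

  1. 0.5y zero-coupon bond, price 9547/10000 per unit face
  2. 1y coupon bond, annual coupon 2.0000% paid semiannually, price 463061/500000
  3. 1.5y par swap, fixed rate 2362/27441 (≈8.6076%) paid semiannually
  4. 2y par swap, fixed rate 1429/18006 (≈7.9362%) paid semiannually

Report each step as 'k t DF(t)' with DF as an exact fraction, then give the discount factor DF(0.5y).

1 1/2 9547/10000
2 1 363/400
3 3/2 8819/10000
4 2 8571/10000
DF(0.5y) = 9547/10000 ≈ 0.954700

step 1 [0.5y] zero: DF = P = 9547/10000 ≈ 0.954700
step 2 [1y] bond c/2=1/100: DF=(463061/500000 − 1/100·(0.954700))/(1+1/100) = 363/400 ≈ 0.907500
step 3 [1.5y] swap r/2=1181/27441: DF=(1 − 1181/27441·(0.954700+0.907500))/(1+1181/27441) = 8819/10000 ≈ 0.881900
step 4 [2y] swap r/2=1429/36012: DF=(1 − 1429/36012·(0.954700+0.907500+0.881900))/(1+1429/36012) = 8571/10000 ≈ 0.857100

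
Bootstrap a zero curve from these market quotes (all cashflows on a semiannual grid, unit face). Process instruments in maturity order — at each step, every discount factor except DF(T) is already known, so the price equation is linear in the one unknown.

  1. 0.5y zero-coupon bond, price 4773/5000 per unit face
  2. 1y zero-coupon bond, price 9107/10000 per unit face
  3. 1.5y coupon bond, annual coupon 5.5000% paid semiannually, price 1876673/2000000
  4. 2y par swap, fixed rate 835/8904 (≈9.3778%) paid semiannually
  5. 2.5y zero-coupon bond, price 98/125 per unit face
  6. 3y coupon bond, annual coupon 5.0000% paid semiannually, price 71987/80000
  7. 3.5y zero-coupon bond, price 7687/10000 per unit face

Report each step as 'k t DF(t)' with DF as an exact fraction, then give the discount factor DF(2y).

1 1/2 4773/5000
2 1 9107/10000
3 3/2 8633/10000
4 2 833/1000
5 5/2 98/125
6 3 7719/10000
7 7/2 7687/10000
DF(2y) = 833/1000 ≈ 0.833000

step 1 [0.5y] zero: DF = P = 4773/5000 ≈ 0.954600
step 2 [1y] zero: DF = P = 9107/10000 ≈ 0.910700
step 3 [1.5y] bond c/2=11/400: DF=(1876673/2000000 − 11/400·(0.954600+0.910700))/(1+11/400) = 8633/10000 ≈ 0.863300
step 4 [2y] swap r/2=835/17808: DF=(1 − 835/17808·(0.954600+0.910700+0.863300))/(1+835/17808) = 833/1000 ≈ 0.833000
step 5 [2.5y] zero: DF = P = 98/125 ≈ 0.784000
step 6 [3y] bond c/2=1/40: DF=(71987/80000 − 1/40·(0.954600+0.910700+0.863300+0.833000+0.784000))/(1+1/40) = 7719/10000 ≈ 0.771900
step 7 [3.5y] zero: DF = P = 7687/10000 ≈ 0.768700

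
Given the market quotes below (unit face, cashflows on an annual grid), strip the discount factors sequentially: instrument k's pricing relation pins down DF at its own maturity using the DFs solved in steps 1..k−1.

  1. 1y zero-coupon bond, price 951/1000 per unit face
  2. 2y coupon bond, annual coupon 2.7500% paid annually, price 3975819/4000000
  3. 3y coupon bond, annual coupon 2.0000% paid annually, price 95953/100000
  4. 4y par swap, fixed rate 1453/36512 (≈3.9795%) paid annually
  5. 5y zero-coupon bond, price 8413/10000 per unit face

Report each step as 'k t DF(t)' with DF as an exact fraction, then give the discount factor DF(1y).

step 1 [1y] zero: DF = P = 951/1000 ≈ 0.951000
step 2 [2y] bond c/1=11/400: DF=(3975819/4000000 − 11/400·(0.951000))/(1+11/400) = 9419/10000 ≈ 0.941900
step 3 [3y] bond c/1=1/50: DF=(95953/100000 − 1/50·(0.951000+0.941900))/(1+1/50) = 2259/2500 ≈ 0.903600
step 4 [4y] swap r/1=1453/36512: DF=(1 − 1453/36512·(0.951000+0.941900+0.903600))/(1+1453/36512) = 8547/10000 ≈ 0.854700
step 5 [5y] zero: DF = P = 8413/10000 ≈ 0.841300

1 1 951/1000
2 2 9419/10000
3 3 2259/2500
4 4 8547/10000
5 5 8413/10000
DF(1y) = 951/1000 ≈ 0.951000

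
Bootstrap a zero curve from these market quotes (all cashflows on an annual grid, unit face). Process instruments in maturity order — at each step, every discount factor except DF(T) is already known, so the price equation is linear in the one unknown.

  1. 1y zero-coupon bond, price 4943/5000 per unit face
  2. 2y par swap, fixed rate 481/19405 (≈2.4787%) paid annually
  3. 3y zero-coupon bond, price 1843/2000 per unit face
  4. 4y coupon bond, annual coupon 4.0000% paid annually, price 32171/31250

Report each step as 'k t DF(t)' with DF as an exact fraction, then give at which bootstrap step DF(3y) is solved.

1 1 4943/5000
2 2 9519/10000
3 3 1843/2000
4 4 4399/5000
DF(3y) is solved at step 3

step 1 [1y] zero: DF = P = 4943/5000 ≈ 0.988600
step 2 [2y] swap r/1=481/19405: DF=(1 − 481/19405·(0.988600))/(1+481/19405) = 9519/10000 ≈ 0.951900
step 3 [3y] zero: DF = P = 1843/2000 ≈ 0.921500
step 4 [4y] bond c/1=1/25: DF=(32171/31250 − 1/25·(0.988600+0.951900+0.921500))/(1+1/25) = 4399/5000 ≈ 0.879800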